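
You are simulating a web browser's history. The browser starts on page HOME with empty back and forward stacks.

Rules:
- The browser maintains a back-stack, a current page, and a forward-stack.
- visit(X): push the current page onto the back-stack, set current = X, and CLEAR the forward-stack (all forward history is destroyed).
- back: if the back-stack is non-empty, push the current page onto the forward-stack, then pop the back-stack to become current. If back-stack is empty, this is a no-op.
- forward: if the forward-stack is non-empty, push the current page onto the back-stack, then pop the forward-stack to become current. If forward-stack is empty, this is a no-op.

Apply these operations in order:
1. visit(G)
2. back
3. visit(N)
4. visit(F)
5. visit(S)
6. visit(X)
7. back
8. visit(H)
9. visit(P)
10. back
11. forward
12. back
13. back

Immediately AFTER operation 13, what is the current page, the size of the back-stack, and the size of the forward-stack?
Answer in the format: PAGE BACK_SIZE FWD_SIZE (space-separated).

After 1 (visit(G)): cur=G back=1 fwd=0
After 2 (back): cur=HOME back=0 fwd=1
After 3 (visit(N)): cur=N back=1 fwd=0
After 4 (visit(F)): cur=F back=2 fwd=0
After 5 (visit(S)): cur=S back=3 fwd=0
After 6 (visit(X)): cur=X back=4 fwd=0
After 7 (back): cur=S back=3 fwd=1
After 8 (visit(H)): cur=H back=4 fwd=0
After 9 (visit(P)): cur=P back=5 fwd=0
After 10 (back): cur=H back=4 fwd=1
After 11 (forward): cur=P back=5 fwd=0
After 12 (back): cur=H back=4 fwd=1
After 13 (back): cur=S back=3 fwd=2

S 3 2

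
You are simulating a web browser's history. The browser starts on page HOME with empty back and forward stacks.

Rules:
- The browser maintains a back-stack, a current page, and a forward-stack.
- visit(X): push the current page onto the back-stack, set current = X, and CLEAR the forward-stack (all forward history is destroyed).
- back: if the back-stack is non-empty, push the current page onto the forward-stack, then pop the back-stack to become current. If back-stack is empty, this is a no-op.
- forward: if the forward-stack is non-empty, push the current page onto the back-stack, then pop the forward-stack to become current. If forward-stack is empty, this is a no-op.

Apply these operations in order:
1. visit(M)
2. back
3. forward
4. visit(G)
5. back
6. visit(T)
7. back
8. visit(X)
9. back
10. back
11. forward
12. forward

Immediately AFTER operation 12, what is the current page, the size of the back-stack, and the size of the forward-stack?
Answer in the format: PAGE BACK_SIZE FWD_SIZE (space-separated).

After 1 (visit(M)): cur=M back=1 fwd=0
After 2 (back): cur=HOME back=0 fwd=1
After 3 (forward): cur=M back=1 fwd=0
After 4 (visit(G)): cur=G back=2 fwd=0
After 5 (back): cur=M back=1 fwd=1
After 6 (visit(T)): cur=T back=2 fwd=0
After 7 (back): cur=M back=1 fwd=1
After 8 (visit(X)): cur=X back=2 fwd=0
After 9 (back): cur=M back=1 fwd=1
After 10 (back): cur=HOME back=0 fwd=2
After 11 (forward): cur=M back=1 fwd=1
After 12 (forward): cur=X back=2 fwd=0

X 2 0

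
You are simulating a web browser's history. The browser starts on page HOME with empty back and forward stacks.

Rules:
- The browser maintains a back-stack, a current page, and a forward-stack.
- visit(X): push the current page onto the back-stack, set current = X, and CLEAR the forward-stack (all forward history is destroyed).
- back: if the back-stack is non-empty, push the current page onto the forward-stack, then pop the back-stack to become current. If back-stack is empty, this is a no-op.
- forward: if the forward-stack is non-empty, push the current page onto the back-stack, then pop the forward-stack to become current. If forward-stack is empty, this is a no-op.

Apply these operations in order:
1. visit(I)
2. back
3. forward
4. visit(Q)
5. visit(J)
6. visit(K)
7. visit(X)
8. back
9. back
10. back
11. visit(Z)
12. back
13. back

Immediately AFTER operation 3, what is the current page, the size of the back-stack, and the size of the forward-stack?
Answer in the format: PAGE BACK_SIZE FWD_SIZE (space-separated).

After 1 (visit(I)): cur=I back=1 fwd=0
After 2 (back): cur=HOME back=0 fwd=1
After 3 (forward): cur=I back=1 fwd=0

I 1 0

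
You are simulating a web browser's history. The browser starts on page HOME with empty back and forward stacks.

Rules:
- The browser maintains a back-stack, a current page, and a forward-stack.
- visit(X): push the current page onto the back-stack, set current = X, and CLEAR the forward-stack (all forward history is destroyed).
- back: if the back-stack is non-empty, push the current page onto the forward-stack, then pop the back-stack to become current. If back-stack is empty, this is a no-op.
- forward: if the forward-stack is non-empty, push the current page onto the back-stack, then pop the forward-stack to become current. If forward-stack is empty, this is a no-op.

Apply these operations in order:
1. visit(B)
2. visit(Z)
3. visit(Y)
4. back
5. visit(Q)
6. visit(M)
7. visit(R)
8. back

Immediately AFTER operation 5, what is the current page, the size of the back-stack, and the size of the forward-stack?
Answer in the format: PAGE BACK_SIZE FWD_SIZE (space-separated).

After 1 (visit(B)): cur=B back=1 fwd=0
After 2 (visit(Z)): cur=Z back=2 fwd=0
After 3 (visit(Y)): cur=Y back=3 fwd=0
After 4 (back): cur=Z back=2 fwd=1
After 5 (visit(Q)): cur=Q back=3 fwd=0

Q 3 0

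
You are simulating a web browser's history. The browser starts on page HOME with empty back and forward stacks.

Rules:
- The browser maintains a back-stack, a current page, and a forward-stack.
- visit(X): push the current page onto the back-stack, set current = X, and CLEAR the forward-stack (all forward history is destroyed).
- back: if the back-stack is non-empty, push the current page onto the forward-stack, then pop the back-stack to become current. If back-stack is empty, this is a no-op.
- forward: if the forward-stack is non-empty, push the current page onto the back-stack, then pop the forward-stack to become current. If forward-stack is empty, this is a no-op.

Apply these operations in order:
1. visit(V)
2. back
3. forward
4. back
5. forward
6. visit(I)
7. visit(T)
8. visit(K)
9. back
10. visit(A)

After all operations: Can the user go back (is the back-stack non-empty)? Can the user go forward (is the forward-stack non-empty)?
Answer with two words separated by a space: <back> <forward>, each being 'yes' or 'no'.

Answer: yes no

Derivation:
After 1 (visit(V)): cur=V back=1 fwd=0
After 2 (back): cur=HOME back=0 fwd=1
After 3 (forward): cur=V back=1 fwd=0
After 4 (back): cur=HOME back=0 fwd=1
After 5 (forward): cur=V back=1 fwd=0
After 6 (visit(I)): cur=I back=2 fwd=0
After 7 (visit(T)): cur=T back=3 fwd=0
After 8 (visit(K)): cur=K back=4 fwd=0
After 9 (back): cur=T back=3 fwd=1
After 10 (visit(A)): cur=A back=4 fwd=0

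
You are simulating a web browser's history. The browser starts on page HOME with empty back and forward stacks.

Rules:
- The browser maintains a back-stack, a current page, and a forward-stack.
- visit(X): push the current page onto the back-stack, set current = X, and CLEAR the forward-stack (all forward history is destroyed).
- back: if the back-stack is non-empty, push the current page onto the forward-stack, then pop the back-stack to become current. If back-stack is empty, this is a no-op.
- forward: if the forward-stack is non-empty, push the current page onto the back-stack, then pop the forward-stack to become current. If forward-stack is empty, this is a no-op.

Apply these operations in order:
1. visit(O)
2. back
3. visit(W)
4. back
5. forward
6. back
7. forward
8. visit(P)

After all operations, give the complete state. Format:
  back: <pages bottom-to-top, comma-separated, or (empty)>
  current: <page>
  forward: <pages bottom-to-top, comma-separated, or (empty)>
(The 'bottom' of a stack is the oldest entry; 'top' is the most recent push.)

After 1 (visit(O)): cur=O back=1 fwd=0
After 2 (back): cur=HOME back=0 fwd=1
After 3 (visit(W)): cur=W back=1 fwd=0
After 4 (back): cur=HOME back=0 fwd=1
After 5 (forward): cur=W back=1 fwd=0
After 6 (back): cur=HOME back=0 fwd=1
After 7 (forward): cur=W back=1 fwd=0
After 8 (visit(P)): cur=P back=2 fwd=0

Answer: back: HOME,W
current: P
forward: (empty)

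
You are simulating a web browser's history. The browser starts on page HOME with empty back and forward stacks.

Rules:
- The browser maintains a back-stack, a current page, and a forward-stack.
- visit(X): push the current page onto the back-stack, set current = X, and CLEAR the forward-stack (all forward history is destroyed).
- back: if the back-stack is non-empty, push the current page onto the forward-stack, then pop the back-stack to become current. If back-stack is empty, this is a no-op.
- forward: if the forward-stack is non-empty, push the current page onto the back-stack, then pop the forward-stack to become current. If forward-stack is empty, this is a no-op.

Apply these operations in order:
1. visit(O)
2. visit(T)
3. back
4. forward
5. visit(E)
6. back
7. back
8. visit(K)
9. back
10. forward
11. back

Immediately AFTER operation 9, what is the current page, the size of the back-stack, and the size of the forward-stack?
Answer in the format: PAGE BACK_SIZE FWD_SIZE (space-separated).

After 1 (visit(O)): cur=O back=1 fwd=0
After 2 (visit(T)): cur=T back=2 fwd=0
After 3 (back): cur=O back=1 fwd=1
After 4 (forward): cur=T back=2 fwd=0
After 5 (visit(E)): cur=E back=3 fwd=0
After 6 (back): cur=T back=2 fwd=1
After 7 (back): cur=O back=1 fwd=2
After 8 (visit(K)): cur=K back=2 fwd=0
After 9 (back): cur=O back=1 fwd=1

O 1 1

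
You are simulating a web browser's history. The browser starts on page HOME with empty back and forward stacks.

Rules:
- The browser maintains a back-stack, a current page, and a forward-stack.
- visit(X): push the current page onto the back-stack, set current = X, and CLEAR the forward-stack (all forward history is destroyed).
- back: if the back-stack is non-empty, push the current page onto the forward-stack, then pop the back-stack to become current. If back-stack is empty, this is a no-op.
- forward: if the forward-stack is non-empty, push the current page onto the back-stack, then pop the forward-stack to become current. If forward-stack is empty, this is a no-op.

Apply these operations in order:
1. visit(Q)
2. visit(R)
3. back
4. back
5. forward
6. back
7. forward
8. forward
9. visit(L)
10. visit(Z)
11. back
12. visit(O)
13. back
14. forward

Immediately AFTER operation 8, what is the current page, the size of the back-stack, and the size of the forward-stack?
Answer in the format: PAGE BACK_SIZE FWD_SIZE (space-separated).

After 1 (visit(Q)): cur=Q back=1 fwd=0
After 2 (visit(R)): cur=R back=2 fwd=0
After 3 (back): cur=Q back=1 fwd=1
After 4 (back): cur=HOME back=0 fwd=2
After 5 (forward): cur=Q back=1 fwd=1
After 6 (back): cur=HOME back=0 fwd=2
After 7 (forward): cur=Q back=1 fwd=1
After 8 (forward): cur=R back=2 fwd=0

R 2 0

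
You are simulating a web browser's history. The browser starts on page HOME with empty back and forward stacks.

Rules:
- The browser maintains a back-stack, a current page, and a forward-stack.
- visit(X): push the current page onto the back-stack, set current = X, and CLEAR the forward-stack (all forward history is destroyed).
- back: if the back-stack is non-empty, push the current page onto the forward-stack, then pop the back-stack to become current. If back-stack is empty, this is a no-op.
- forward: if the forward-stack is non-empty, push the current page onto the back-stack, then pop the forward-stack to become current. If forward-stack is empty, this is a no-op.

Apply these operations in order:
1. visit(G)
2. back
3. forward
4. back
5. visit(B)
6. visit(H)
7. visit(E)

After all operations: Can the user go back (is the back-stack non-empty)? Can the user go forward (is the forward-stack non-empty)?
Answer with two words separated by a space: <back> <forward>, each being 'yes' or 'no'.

After 1 (visit(G)): cur=G back=1 fwd=0
After 2 (back): cur=HOME back=0 fwd=1
After 3 (forward): cur=G back=1 fwd=0
After 4 (back): cur=HOME back=0 fwd=1
After 5 (visit(B)): cur=B back=1 fwd=0
After 6 (visit(H)): cur=H back=2 fwd=0
After 7 (visit(E)): cur=E back=3 fwd=0

Answer: yes no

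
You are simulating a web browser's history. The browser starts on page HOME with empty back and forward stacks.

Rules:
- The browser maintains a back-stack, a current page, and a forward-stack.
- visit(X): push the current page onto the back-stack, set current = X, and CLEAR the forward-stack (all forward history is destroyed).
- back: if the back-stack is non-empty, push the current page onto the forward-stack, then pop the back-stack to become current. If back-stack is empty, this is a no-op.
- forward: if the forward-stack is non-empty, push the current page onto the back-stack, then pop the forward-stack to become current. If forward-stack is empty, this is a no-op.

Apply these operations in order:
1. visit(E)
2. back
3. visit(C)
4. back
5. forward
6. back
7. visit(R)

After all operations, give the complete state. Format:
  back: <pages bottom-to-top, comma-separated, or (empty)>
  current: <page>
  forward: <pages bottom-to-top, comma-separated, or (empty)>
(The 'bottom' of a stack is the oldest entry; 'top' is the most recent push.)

After 1 (visit(E)): cur=E back=1 fwd=0
After 2 (back): cur=HOME back=0 fwd=1
After 3 (visit(C)): cur=C back=1 fwd=0
After 4 (back): cur=HOME back=0 fwd=1
After 5 (forward): cur=C back=1 fwd=0
After 6 (back): cur=HOME back=0 fwd=1
After 7 (visit(R)): cur=R back=1 fwd=0

Answer: back: HOME
current: R
forward: (empty)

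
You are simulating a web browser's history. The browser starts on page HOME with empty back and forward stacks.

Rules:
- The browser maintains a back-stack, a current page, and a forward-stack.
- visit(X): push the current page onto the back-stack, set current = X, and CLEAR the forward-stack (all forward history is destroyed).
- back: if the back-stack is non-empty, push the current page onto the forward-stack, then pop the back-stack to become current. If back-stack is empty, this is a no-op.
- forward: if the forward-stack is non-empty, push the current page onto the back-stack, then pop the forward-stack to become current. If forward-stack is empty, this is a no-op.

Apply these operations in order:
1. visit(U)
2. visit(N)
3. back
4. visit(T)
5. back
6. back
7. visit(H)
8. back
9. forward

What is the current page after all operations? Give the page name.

After 1 (visit(U)): cur=U back=1 fwd=0
After 2 (visit(N)): cur=N back=2 fwd=0
After 3 (back): cur=U back=1 fwd=1
After 4 (visit(T)): cur=T back=2 fwd=0
After 5 (back): cur=U back=1 fwd=1
After 6 (back): cur=HOME back=0 fwd=2
After 7 (visit(H)): cur=H back=1 fwd=0
After 8 (back): cur=HOME back=0 fwd=1
After 9 (forward): cur=H back=1 fwd=0

Answer: H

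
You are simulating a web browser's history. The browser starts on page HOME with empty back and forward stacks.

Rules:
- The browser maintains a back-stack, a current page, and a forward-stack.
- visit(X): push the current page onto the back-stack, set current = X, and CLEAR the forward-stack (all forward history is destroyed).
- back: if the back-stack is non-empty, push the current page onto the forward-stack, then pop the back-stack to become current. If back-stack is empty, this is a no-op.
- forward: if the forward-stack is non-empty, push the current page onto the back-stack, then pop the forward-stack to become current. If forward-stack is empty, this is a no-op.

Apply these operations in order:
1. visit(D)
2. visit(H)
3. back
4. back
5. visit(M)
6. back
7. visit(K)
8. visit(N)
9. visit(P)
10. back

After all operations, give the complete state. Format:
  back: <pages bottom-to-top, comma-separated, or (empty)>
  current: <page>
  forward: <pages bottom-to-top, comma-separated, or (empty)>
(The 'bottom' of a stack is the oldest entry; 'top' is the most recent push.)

Answer: back: HOME,K
current: N
forward: P

Derivation:
After 1 (visit(D)): cur=D back=1 fwd=0
After 2 (visit(H)): cur=H back=2 fwd=0
After 3 (back): cur=D back=1 fwd=1
After 4 (back): cur=HOME back=0 fwd=2
After 5 (visit(M)): cur=M back=1 fwd=0
After 6 (back): cur=HOME back=0 fwd=1
After 7 (visit(K)): cur=K back=1 fwd=0
After 8 (visit(N)): cur=N back=2 fwd=0
After 9 (visit(P)): cur=P back=3 fwd=0
After 10 (back): cur=N back=2 fwd=1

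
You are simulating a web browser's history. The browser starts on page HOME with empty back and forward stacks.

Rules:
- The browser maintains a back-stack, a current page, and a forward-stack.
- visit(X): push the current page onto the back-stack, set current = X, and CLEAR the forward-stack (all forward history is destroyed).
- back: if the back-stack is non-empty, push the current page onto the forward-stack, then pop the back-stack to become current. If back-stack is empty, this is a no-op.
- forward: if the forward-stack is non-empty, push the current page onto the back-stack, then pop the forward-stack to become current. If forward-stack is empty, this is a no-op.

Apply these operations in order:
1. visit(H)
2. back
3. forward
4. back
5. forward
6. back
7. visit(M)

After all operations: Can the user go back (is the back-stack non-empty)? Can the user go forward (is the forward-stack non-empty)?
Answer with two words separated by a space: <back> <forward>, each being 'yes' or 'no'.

Answer: yes no

Derivation:
After 1 (visit(H)): cur=H back=1 fwd=0
After 2 (back): cur=HOME back=0 fwd=1
After 3 (forward): cur=H back=1 fwd=0
After 4 (back): cur=HOME back=0 fwd=1
After 5 (forward): cur=H back=1 fwd=0
After 6 (back): cur=HOME back=0 fwd=1
After 7 (visit(M)): cur=M back=1 fwd=0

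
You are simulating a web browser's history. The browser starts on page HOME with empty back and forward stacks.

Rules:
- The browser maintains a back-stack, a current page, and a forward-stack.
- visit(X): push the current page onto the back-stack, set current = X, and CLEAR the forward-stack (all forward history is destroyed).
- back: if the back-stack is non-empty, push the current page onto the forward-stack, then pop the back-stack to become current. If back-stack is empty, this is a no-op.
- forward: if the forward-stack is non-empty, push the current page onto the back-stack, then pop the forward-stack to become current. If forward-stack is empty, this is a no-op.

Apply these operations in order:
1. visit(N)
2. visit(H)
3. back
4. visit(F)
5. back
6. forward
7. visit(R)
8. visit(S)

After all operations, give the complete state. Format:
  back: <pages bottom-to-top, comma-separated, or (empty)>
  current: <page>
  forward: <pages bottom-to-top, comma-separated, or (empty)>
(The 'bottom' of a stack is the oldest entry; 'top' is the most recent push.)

Answer: back: HOME,N,F,R
current: S
forward: (empty)

Derivation:
After 1 (visit(N)): cur=N back=1 fwd=0
After 2 (visit(H)): cur=H back=2 fwd=0
After 3 (back): cur=N back=1 fwd=1
After 4 (visit(F)): cur=F back=2 fwd=0
After 5 (back): cur=N back=1 fwd=1
After 6 (forward): cur=F back=2 fwd=0
After 7 (visit(R)): cur=R back=3 fwd=0
After 8 (visit(S)): cur=S back=4 fwd=0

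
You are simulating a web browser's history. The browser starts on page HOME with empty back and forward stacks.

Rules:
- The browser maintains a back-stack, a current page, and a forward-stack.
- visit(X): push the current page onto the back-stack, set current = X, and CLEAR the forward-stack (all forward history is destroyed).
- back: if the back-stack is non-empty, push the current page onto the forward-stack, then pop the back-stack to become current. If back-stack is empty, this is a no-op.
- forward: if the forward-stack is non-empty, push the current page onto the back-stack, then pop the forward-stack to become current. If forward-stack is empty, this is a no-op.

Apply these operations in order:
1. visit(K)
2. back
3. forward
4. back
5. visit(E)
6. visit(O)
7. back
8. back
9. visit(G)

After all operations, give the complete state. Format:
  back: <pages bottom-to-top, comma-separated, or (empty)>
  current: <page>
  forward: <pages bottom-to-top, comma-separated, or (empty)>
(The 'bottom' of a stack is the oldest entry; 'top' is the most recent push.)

Answer: back: HOME
current: G
forward: (empty)

Derivation:
After 1 (visit(K)): cur=K back=1 fwd=0
After 2 (back): cur=HOME back=0 fwd=1
After 3 (forward): cur=K back=1 fwd=0
After 4 (back): cur=HOME back=0 fwd=1
After 5 (visit(E)): cur=E back=1 fwd=0
After 6 (visit(O)): cur=O back=2 fwd=0
After 7 (back): cur=E back=1 fwd=1
After 8 (back): cur=HOME back=0 fwd=2
After 9 (visit(G)): cur=G back=1 fwd=0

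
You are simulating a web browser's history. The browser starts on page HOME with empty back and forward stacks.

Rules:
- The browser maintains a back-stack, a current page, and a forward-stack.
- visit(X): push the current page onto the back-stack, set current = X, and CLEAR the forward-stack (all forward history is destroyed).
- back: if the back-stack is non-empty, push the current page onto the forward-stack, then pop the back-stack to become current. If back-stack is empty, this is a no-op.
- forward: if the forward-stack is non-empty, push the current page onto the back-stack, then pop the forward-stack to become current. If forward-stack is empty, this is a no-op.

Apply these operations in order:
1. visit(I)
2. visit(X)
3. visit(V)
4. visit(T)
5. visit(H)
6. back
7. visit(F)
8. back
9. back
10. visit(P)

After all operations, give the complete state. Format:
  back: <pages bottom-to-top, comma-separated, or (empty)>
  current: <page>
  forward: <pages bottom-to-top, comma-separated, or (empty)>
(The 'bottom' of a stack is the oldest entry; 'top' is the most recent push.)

After 1 (visit(I)): cur=I back=1 fwd=0
After 2 (visit(X)): cur=X back=2 fwd=0
After 3 (visit(V)): cur=V back=3 fwd=0
After 4 (visit(T)): cur=T back=4 fwd=0
After 5 (visit(H)): cur=H back=5 fwd=0
After 6 (back): cur=T back=4 fwd=1
After 7 (visit(F)): cur=F back=5 fwd=0
After 8 (back): cur=T back=4 fwd=1
After 9 (back): cur=V back=3 fwd=2
After 10 (visit(P)): cur=P back=4 fwd=0

Answer: back: HOME,I,X,V
current: P
forward: (empty)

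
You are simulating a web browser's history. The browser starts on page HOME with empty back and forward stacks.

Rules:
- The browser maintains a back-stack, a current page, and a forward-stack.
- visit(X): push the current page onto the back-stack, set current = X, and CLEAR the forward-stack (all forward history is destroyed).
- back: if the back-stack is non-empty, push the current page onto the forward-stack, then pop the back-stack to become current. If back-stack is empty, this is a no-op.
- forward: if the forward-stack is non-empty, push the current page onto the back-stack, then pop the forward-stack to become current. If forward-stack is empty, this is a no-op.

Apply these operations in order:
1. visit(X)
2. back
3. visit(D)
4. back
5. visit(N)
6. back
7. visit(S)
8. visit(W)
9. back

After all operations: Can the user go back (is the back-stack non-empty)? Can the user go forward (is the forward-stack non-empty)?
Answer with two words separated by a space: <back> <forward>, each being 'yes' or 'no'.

After 1 (visit(X)): cur=X back=1 fwd=0
After 2 (back): cur=HOME back=0 fwd=1
After 3 (visit(D)): cur=D back=1 fwd=0
After 4 (back): cur=HOME back=0 fwd=1
After 5 (visit(N)): cur=N back=1 fwd=0
After 6 (back): cur=HOME back=0 fwd=1
After 7 (visit(S)): cur=S back=1 fwd=0
After 8 (visit(W)): cur=W back=2 fwd=0
After 9 (back): cur=S back=1 fwd=1

Answer: yes yes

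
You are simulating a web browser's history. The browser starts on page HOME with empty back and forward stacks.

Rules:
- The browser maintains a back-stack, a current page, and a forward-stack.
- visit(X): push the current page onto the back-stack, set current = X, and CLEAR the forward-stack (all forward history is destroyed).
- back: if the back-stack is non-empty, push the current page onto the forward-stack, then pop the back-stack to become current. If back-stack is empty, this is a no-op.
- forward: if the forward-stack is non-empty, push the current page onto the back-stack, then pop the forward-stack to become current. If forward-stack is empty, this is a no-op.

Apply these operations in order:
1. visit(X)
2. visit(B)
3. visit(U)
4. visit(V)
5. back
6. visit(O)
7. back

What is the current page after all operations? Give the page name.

After 1 (visit(X)): cur=X back=1 fwd=0
After 2 (visit(B)): cur=B back=2 fwd=0
After 3 (visit(U)): cur=U back=3 fwd=0
After 4 (visit(V)): cur=V back=4 fwd=0
After 5 (back): cur=U back=3 fwd=1
After 6 (visit(O)): cur=O back=4 fwd=0
After 7 (back): cur=U back=3 fwd=1

Answer: U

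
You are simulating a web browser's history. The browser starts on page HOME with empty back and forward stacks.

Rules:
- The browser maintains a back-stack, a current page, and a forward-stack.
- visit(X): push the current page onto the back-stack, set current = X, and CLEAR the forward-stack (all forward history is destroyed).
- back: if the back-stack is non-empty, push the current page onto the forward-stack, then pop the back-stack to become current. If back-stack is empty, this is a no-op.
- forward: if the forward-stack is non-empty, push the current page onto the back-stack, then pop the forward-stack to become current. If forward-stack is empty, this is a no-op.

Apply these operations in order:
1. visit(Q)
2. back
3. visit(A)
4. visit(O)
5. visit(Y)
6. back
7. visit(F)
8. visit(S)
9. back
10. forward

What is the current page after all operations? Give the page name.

After 1 (visit(Q)): cur=Q back=1 fwd=0
After 2 (back): cur=HOME back=0 fwd=1
After 3 (visit(A)): cur=A back=1 fwd=0
After 4 (visit(O)): cur=O back=2 fwd=0
After 5 (visit(Y)): cur=Y back=3 fwd=0
After 6 (back): cur=O back=2 fwd=1
After 7 (visit(F)): cur=F back=3 fwd=0
After 8 (visit(S)): cur=S back=4 fwd=0
After 9 (back): cur=F back=3 fwd=1
After 10 (forward): cur=S back=4 fwd=0

Answer: S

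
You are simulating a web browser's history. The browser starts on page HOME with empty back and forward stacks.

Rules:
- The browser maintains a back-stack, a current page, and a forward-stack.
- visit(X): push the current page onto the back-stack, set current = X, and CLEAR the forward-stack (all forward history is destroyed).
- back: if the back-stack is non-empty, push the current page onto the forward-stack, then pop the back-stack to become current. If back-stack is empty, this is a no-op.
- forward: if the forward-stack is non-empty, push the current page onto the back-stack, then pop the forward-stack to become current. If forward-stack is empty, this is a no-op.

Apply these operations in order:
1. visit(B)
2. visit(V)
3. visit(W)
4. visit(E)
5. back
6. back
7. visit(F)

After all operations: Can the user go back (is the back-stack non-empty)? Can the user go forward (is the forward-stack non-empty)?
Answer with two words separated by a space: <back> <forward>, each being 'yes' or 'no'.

Answer: yes no

Derivation:
After 1 (visit(B)): cur=B back=1 fwd=0
After 2 (visit(V)): cur=V back=2 fwd=0
After 3 (visit(W)): cur=W back=3 fwd=0
After 4 (visit(E)): cur=E back=4 fwd=0
After 5 (back): cur=W back=3 fwd=1
After 6 (back): cur=V back=2 fwd=2
After 7 (visit(F)): cur=F back=3 fwd=0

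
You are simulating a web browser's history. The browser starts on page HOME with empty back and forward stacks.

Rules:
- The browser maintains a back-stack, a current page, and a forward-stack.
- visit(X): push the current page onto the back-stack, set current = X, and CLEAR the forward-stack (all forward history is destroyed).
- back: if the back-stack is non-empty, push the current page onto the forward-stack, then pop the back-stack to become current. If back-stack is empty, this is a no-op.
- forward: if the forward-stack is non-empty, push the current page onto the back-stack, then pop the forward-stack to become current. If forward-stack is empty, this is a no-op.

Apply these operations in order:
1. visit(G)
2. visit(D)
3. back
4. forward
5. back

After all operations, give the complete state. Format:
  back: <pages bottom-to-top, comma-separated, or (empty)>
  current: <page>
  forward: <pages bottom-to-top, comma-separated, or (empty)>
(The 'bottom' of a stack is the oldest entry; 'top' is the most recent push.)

After 1 (visit(G)): cur=G back=1 fwd=0
After 2 (visit(D)): cur=D back=2 fwd=0
After 3 (back): cur=G back=1 fwd=1
After 4 (forward): cur=D back=2 fwd=0
After 5 (back): cur=G back=1 fwd=1

Answer: back: HOME
current: G
forward: D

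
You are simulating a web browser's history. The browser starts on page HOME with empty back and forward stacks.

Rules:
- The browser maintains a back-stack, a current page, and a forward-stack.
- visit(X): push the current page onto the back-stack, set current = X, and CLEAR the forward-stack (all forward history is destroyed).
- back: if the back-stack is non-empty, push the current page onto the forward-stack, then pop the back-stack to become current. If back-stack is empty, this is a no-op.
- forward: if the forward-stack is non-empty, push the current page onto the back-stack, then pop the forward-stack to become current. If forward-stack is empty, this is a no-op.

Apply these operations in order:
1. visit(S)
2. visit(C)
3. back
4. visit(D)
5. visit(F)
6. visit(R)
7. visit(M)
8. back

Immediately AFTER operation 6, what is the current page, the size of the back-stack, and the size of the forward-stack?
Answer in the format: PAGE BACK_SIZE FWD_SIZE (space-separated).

After 1 (visit(S)): cur=S back=1 fwd=0
After 2 (visit(C)): cur=C back=2 fwd=0
After 3 (back): cur=S back=1 fwd=1
After 4 (visit(D)): cur=D back=2 fwd=0
After 5 (visit(F)): cur=F back=3 fwd=0
After 6 (visit(R)): cur=R back=4 fwd=0

R 4 0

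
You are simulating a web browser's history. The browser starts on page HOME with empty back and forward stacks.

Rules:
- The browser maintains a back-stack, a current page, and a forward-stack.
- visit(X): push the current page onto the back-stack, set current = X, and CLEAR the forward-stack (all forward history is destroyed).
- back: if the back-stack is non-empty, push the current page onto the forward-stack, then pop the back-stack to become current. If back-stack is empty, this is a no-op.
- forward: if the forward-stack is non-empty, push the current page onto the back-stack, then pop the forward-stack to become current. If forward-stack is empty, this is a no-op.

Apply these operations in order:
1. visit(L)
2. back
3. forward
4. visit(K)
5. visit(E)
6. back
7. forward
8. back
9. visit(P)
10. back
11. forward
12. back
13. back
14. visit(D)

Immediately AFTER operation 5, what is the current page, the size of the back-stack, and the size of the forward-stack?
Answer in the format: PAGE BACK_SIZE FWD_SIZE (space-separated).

After 1 (visit(L)): cur=L back=1 fwd=0
After 2 (back): cur=HOME back=0 fwd=1
After 3 (forward): cur=L back=1 fwd=0
After 4 (visit(K)): cur=K back=2 fwd=0
After 5 (visit(E)): cur=E back=3 fwd=0

E 3 0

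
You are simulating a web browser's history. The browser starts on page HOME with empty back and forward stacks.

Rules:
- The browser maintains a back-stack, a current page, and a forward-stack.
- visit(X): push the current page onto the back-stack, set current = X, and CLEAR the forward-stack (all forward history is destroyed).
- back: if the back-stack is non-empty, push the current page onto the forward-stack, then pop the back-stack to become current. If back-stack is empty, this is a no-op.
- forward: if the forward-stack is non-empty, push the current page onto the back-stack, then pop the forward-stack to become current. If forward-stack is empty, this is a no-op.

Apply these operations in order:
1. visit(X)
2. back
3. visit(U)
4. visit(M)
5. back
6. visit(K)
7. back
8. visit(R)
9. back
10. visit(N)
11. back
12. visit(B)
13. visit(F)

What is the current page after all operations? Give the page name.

Answer: F

Derivation:
After 1 (visit(X)): cur=X back=1 fwd=0
After 2 (back): cur=HOME back=0 fwd=1
After 3 (visit(U)): cur=U back=1 fwd=0
After 4 (visit(M)): cur=M back=2 fwd=0
After 5 (back): cur=U back=1 fwd=1
After 6 (visit(K)): cur=K back=2 fwd=0
After 7 (back): cur=U back=1 fwd=1
After 8 (visit(R)): cur=R back=2 fwd=0
After 9 (back): cur=U back=1 fwd=1
After 10 (visit(N)): cur=N back=2 fwd=0
After 11 (back): cur=U back=1 fwd=1
After 12 (visit(B)): cur=B back=2 fwd=0
After 13 (visit(F)): cur=F back=3 fwd=0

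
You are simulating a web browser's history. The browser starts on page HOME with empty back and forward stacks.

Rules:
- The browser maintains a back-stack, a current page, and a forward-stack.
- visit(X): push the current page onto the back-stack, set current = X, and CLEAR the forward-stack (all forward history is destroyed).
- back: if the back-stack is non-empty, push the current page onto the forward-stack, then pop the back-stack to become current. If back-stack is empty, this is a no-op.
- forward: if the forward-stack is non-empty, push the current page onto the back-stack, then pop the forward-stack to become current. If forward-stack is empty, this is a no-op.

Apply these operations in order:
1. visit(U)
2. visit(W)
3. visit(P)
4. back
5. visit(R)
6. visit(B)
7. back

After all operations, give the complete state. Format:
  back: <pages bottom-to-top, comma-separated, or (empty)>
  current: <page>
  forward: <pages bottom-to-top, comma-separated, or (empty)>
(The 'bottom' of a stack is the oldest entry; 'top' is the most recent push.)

After 1 (visit(U)): cur=U back=1 fwd=0
After 2 (visit(W)): cur=W back=2 fwd=0
After 3 (visit(P)): cur=P back=3 fwd=0
After 4 (back): cur=W back=2 fwd=1
After 5 (visit(R)): cur=R back=3 fwd=0
After 6 (visit(B)): cur=B back=4 fwd=0
After 7 (back): cur=R back=3 fwd=1

Answer: back: HOME,U,W
current: R
forward: B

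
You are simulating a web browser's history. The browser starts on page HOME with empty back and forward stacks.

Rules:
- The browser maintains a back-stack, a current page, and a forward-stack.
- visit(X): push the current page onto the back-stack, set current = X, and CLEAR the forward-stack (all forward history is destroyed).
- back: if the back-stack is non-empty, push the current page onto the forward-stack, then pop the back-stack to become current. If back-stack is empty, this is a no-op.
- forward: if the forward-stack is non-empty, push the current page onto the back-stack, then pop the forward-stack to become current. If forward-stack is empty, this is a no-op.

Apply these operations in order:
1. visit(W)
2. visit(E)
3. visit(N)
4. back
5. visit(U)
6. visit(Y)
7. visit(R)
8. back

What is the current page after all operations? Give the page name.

After 1 (visit(W)): cur=W back=1 fwd=0
After 2 (visit(E)): cur=E back=2 fwd=0
After 3 (visit(N)): cur=N back=3 fwd=0
After 4 (back): cur=E back=2 fwd=1
After 5 (visit(U)): cur=U back=3 fwd=0
After 6 (visit(Y)): cur=Y back=4 fwd=0
After 7 (visit(R)): cur=R back=5 fwd=0
After 8 (back): cur=Y back=4 fwd=1

Answer: Y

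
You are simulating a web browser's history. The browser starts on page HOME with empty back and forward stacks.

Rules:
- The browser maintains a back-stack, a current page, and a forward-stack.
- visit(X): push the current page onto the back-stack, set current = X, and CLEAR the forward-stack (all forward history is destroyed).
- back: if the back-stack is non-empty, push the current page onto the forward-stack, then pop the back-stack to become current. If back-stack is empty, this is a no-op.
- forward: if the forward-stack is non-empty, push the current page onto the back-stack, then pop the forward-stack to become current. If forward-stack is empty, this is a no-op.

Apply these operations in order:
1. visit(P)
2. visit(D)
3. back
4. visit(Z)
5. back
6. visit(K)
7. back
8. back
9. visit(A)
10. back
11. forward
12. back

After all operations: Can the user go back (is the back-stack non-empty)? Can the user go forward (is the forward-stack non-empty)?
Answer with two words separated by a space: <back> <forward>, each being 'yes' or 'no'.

Answer: no yes

Derivation:
After 1 (visit(P)): cur=P back=1 fwd=0
After 2 (visit(D)): cur=D back=2 fwd=0
After 3 (back): cur=P back=1 fwd=1
After 4 (visit(Z)): cur=Z back=2 fwd=0
After 5 (back): cur=P back=1 fwd=1
After 6 (visit(K)): cur=K back=2 fwd=0
After 7 (back): cur=P back=1 fwd=1
After 8 (back): cur=HOME back=0 fwd=2
After 9 (visit(A)): cur=A back=1 fwd=0
After 10 (back): cur=HOME back=0 fwd=1
After 11 (forward): cur=A back=1 fwd=0
After 12 (back): cur=HOME back=0 fwd=1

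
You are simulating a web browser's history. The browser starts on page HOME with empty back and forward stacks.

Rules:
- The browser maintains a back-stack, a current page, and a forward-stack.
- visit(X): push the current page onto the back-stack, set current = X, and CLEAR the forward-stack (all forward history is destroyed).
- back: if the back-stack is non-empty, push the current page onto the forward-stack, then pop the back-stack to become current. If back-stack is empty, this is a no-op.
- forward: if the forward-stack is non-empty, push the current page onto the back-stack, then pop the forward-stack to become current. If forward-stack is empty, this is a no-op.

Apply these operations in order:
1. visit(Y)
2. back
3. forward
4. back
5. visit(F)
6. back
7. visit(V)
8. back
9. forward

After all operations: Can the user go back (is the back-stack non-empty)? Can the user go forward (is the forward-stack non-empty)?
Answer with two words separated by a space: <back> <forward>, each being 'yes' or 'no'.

Answer: yes no

Derivation:
After 1 (visit(Y)): cur=Y back=1 fwd=0
After 2 (back): cur=HOME back=0 fwd=1
After 3 (forward): cur=Y back=1 fwd=0
After 4 (back): cur=HOME back=0 fwd=1
After 5 (visit(F)): cur=F back=1 fwd=0
After 6 (back): cur=HOME back=0 fwd=1
After 7 (visit(V)): cur=V back=1 fwd=0
After 8 (back): cur=HOME back=0 fwd=1
After 9 (forward): cur=V back=1 fwd=0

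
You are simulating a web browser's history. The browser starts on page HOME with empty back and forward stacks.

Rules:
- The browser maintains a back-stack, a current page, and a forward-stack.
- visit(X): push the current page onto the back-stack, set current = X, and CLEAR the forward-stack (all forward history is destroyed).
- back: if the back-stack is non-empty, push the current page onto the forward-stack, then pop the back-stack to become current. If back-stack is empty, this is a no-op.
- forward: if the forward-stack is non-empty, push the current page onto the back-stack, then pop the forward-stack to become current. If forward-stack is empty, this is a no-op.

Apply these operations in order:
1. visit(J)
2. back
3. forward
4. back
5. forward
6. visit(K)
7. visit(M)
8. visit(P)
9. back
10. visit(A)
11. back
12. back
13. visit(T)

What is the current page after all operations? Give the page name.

After 1 (visit(J)): cur=J back=1 fwd=0
After 2 (back): cur=HOME back=0 fwd=1
After 3 (forward): cur=J back=1 fwd=0
After 4 (back): cur=HOME back=0 fwd=1
After 5 (forward): cur=J back=1 fwd=0
After 6 (visit(K)): cur=K back=2 fwd=0
After 7 (visit(M)): cur=M back=3 fwd=0
After 8 (visit(P)): cur=P back=4 fwd=0
After 9 (back): cur=M back=3 fwd=1
After 10 (visit(A)): cur=A back=4 fwd=0
After 11 (back): cur=M back=3 fwd=1
After 12 (back): cur=K back=2 fwd=2
After 13 (visit(T)): cur=T back=3 fwd=0

Answer: T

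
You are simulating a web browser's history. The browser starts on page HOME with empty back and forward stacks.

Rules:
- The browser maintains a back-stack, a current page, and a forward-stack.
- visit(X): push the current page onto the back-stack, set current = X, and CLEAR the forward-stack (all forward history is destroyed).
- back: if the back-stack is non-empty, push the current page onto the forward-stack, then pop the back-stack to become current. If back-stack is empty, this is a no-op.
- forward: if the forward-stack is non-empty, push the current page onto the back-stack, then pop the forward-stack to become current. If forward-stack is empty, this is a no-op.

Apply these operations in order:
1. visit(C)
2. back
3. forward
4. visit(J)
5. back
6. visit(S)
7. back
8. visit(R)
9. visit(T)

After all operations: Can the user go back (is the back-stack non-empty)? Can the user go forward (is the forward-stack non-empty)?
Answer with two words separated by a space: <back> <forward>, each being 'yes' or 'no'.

Answer: yes no

Derivation:
After 1 (visit(C)): cur=C back=1 fwd=0
After 2 (back): cur=HOME back=0 fwd=1
After 3 (forward): cur=C back=1 fwd=0
After 4 (visit(J)): cur=J back=2 fwd=0
After 5 (back): cur=C back=1 fwd=1
After 6 (visit(S)): cur=S back=2 fwd=0
After 7 (back): cur=C back=1 fwd=1
After 8 (visit(R)): cur=R back=2 fwd=0
After 9 (visit(T)): cur=T back=3 fwd=0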